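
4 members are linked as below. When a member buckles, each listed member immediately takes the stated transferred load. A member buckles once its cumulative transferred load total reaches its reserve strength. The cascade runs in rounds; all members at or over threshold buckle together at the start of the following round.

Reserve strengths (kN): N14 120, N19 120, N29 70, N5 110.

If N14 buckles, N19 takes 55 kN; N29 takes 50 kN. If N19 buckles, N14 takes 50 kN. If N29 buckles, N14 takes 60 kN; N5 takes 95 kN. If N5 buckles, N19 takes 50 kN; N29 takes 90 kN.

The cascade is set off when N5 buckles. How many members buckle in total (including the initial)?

Round 1 — N5 buckles (initial).
  N19: +50 → 50 < 120
  N29: +90 → 90 ≥ 70
Round 2 — N29 buckles.
  N14: +60 → 60 < 120
No further bucklings.

2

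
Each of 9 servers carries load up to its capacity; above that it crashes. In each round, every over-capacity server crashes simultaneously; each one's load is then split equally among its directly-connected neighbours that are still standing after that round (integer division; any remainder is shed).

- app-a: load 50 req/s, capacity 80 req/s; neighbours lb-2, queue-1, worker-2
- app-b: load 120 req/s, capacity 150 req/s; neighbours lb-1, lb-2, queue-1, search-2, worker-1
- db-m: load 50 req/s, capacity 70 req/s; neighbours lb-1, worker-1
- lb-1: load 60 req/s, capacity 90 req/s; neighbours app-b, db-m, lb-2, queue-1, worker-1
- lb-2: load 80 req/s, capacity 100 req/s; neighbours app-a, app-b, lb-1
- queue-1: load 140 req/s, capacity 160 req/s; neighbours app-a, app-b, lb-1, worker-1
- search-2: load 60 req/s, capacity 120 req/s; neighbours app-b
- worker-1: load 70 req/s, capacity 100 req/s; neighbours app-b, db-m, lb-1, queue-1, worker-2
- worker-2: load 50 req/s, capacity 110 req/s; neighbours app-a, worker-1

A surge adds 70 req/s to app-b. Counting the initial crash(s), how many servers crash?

Round 1 — app-b at 190 > 150. app-b crashes.
  app-b sheds 190 req/s to lb-1, lb-2, queue-1, search-2, worker-1: 38 each.
    lb-1: 60+38 = 98 > 90
    lb-2: 80+38 = 118 > 100
    queue-1: 140+38 = 178 > 160
    search-2: 60+38 = 98 ≤ 120
    worker-1: 70+38 = 108 > 100
Round 2 — lb-1, lb-2, queue-1, worker-1 crash.
  lb-1 sheds 98 req/s to db-m: 98 each.
    db-m: 50+98 = 148 > 70
  lb-2 sheds 118 req/s to app-a: 118 each.
    app-a: 50+118 = 168 > 80
  queue-1 sheds 178 req/s to app-a: 178 each.
    app-a: 168+178 = 346 > 80
  worker-1 sheds 108 req/s to db-m, worker-2: 54 each.
    db-m: 148+54 = 202 > 70
    worker-2: 50+54 = 104 ≤ 110
Round 3 — app-a, db-m crash.
  app-a sheds 346 req/s to worker-2: 346 each.
    worker-2: 104+346 = 450 > 110
  db-m sheds 202 req/s: no online neighbours, lost.
Round 4 — worker-2 crashes.
  worker-2 sheds 450 req/s: no online neighbours, lost.
No further crashes.

8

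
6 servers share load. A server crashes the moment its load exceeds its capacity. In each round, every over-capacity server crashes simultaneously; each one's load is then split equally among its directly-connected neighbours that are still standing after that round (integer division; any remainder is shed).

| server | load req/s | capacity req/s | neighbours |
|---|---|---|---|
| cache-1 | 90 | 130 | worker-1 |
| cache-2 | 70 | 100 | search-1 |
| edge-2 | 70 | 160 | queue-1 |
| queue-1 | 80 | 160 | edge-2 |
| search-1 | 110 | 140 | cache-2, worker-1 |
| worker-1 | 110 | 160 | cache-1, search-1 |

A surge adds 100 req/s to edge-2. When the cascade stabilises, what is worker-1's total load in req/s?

110

Round 1 — edge-2 at 170 > 160. edge-2 crashes.
  edge-2 sheds 170 req/s to queue-1: 170 each.
    queue-1: 80+170 = 250 > 160
Round 2 — queue-1 crashes.
  queue-1 sheds 250 req/s: no online neighbours, lost.
No further crashes.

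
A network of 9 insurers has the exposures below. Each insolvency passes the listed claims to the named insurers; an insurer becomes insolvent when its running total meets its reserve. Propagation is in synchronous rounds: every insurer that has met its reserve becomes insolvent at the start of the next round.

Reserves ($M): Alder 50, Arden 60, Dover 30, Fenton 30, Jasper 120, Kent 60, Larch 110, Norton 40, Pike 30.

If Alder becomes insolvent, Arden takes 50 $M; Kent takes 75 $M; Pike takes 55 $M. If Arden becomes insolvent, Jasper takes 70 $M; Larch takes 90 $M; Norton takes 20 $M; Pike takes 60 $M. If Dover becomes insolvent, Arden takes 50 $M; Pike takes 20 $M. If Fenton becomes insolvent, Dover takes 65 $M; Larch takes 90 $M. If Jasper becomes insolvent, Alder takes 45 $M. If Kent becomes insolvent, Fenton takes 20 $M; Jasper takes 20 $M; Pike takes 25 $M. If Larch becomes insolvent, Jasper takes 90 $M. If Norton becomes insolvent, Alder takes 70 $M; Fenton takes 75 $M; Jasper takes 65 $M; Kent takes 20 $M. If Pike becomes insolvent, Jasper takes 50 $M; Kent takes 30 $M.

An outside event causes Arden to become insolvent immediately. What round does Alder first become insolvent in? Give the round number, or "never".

never

Round 1 — Arden becomes insolvent (initial).
  Jasper: +70 → 70 < 120
  Larch: +90 → 90 < 110
  Norton: +20 → 20 < 40
  Pike: +60 → 60 ≥ 30
Round 2 — Pike becomes insolvent.
  Jasper: +50 → 120 ≥ 120
  Kent: +30 → 30 < 60
Round 3 — Jasper becomes insolvent.
  Alder: +45 → 45 < 50
No further insolvencies.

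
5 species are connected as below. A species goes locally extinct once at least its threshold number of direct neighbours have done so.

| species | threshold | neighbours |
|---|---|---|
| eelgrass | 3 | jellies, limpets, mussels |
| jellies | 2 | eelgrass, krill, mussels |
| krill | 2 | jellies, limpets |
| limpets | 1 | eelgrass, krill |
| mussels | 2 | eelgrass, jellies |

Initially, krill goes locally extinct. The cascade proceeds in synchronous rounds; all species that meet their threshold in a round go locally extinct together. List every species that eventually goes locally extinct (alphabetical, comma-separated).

krill, limpets

Round 1 — krill goes locally extinct (initial).
Round 2 — checking thresholds:
  jellies: 1 of 3 neighbours < 2, not yet.
  limpets: 1 of 2 neighbours ≥ 1, goes locally extinct.
Round 3 — no new extinctions; cascade stops.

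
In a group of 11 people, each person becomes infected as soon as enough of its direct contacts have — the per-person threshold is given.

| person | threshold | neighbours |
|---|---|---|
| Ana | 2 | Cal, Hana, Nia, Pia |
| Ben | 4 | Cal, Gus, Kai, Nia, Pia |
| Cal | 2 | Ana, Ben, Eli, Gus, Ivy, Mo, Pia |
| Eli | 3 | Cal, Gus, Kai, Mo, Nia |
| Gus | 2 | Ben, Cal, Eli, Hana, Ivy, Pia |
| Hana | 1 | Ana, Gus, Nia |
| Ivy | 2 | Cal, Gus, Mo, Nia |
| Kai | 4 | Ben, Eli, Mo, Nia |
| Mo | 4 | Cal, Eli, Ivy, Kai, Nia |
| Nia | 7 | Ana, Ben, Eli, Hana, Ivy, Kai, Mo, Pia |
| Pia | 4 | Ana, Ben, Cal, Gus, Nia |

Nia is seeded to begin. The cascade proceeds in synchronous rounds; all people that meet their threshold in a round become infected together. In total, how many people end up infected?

3

Round 1 — Nia becomes infected (initial).
Round 2 — checking thresholds:
  Ana: 1 of 4 neighbours < 2, below threshold.
  Ben: 1 of 5 neighbours < 4, below threshold.
  Eli: 1 of 5 neighbours < 3, below threshold.
  Hana: 1 of 3 neighbours ≥ 1, becomes infected.
  Ivy: 1 of 4 neighbours < 2, below threshold.
  Kai: 1 of 4 neighbours < 4, below threshold.
  Mo: 1 of 5 neighbours < 4, below threshold.
  Pia: 1 of 5 neighbours < 4, below threshold.
Round 3 — checking thresholds:
  Ana: 2 of 4 neighbours ≥ 2, becomes infected.
  Ben: 1 of 5 neighbours < 4, below threshold.
  Eli: 1 of 5 neighbours < 3, below threshold.
  Gus: 1 of 6 neighbours < 2, below threshold.
  Ivy: 1 of 4 neighbours < 2, below threshold.
  Kai: 1 of 4 neighbours < 4, below threshold.
  Mo: 1 of 5 neighbours < 4, below threshold.
  Pia: 1 of 5 neighbours < 4, below threshold.
Round 4 — no new infections; cascade stops.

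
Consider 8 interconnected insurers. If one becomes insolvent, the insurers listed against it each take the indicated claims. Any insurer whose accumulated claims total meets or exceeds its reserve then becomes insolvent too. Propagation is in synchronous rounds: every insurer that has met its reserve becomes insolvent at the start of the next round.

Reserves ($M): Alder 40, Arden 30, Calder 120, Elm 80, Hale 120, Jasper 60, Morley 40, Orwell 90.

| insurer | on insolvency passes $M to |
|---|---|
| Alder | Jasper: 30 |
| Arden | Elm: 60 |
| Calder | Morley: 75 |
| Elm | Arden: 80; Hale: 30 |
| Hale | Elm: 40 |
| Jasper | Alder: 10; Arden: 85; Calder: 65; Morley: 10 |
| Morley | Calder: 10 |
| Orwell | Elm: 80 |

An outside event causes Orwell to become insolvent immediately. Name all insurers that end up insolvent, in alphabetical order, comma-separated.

Round 1 — Orwell becomes insolvent (initial).
  Elm: +80 → 80 ≥ 80
Round 2 — Elm becomes insolvent.
  Arden: +80 → 80 ≥ 30
  Hale: +30 → 30 < 120
Round 3 — Arden becomes insolvent.
No further insolvencies.

Arden, Elm, Orwell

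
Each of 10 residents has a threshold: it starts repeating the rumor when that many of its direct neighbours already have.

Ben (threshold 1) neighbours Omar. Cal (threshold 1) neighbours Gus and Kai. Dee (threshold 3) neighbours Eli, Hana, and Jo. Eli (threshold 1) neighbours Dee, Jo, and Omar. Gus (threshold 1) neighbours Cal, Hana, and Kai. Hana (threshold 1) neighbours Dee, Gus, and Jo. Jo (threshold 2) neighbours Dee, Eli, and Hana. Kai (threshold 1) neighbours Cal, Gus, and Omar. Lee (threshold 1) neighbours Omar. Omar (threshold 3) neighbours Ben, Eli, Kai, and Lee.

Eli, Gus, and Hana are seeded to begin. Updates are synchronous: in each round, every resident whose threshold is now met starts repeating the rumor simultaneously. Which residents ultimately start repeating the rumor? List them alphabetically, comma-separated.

Round 1 — Eli, Gus, Hana start repeating the rumor (initial).
Round 2 — checking thresholds:
  Cal: 1 of 2 neighbours ≥ 1, starts repeating the rumor.
  Dee: 2 of 3 neighbours < 3, below threshold.
  Jo: 2 of 3 neighbours ≥ 2, starts repeating the rumor.
  Kai: 1 of 3 neighbours ≥ 1, starts repeating the rumor.
  Omar: 1 of 4 neighbours < 3, below threshold.
Round 3 — checking thresholds:
  Dee: 3 of 3 neighbours ≥ 3, starts repeating the rumor.
  Omar: 2 of 4 neighbours < 3, below threshold.
Round 4 — no new spreads; cascade stops.

Cal, Dee, Eli, Gus, Hana, Jo, Kai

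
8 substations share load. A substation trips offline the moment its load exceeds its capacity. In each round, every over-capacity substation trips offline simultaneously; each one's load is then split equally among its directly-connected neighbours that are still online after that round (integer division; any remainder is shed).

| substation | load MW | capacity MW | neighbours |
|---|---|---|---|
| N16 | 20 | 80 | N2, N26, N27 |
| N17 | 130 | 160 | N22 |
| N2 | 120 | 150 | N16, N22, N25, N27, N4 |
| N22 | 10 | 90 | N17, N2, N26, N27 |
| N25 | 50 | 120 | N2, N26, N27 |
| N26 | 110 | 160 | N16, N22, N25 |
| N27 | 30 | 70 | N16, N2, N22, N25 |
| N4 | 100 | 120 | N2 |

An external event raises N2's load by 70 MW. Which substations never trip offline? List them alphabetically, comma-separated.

N16, N17, N22, N25, N26, N27

Round 1 — N2 at 190 > 150. N2 trips offline.
  N2 sheds 190 MW to N16, N22, N25, N27, N4: 38 each.
    N16: 20+38 = 58 ≤ 80
    N22: 10+38 = 48 ≤ 90
    N25: 50+38 = 88 ≤ 120
    N27: 30+38 = 68 ≤ 70
    N4: 100+38 = 138 > 120
Round 2 — N4 trips offline.
  N4 sheds 138 MW: no online neighbours, lost.
No further trips.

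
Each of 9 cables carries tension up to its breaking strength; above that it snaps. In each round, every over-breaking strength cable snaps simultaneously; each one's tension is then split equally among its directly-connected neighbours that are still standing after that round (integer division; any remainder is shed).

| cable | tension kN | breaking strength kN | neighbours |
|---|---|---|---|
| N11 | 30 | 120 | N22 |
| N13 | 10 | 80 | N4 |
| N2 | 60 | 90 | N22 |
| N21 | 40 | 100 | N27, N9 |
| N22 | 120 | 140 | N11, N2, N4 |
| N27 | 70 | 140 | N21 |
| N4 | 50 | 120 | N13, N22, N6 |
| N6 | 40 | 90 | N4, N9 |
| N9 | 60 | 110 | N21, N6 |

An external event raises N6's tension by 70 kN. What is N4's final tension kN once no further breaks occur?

Round 1 — N6 at 110 > 90. N6 snaps.
  N6 sheds 110 kN to N4, N9: 55 each.
    N4: 50+55 = 105 ≤ 120
    N9: 60+55 = 115 > 110
Round 2 — N9 snaps.
  N9 sheds 115 kN to N21: 115 each.
    N21: 40+115 = 155 > 100
Round 3 — N21 snaps.
  N21 sheds 155 kN to N27: 155 each.
    N27: 70+155 = 225 > 140
Round 4 — N27 snaps.
  N27 sheds 225 kN: no online neighbours, lost.
No further breaks.

105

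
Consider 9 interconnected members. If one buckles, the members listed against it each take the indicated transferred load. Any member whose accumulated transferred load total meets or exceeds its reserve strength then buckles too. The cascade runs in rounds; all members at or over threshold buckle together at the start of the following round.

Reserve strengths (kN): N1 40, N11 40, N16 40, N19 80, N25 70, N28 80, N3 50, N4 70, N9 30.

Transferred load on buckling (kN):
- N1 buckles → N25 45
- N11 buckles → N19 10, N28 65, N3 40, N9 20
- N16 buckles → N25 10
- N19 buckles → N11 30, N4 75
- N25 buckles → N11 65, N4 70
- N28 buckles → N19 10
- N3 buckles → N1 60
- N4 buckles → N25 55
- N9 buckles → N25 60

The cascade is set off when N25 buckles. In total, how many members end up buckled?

Round 1 — N25 buckles (initial).
  N11: +65 → 65 ≥ 40
  N4: +70 → 70 ≥ 70
Round 2 — N11, N4 buckle.
  N19: +10 → 10 < 80
  N28: +65 → 65 < 80
  N3: +40 → 40 < 50
  N9: +20 → 20 < 30
No further bucklings.

3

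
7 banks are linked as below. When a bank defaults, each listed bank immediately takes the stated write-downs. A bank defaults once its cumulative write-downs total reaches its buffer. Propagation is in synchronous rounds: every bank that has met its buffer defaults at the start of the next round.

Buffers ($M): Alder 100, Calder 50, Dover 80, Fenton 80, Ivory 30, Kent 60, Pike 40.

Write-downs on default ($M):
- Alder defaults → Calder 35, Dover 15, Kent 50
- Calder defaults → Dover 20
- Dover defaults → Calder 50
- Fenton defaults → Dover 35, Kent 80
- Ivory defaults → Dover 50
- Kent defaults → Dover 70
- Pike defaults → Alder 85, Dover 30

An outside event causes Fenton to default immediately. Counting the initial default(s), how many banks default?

Round 1 — Fenton defaults (initial).
  Dover: +35 → 35 < 80
  Kent: +80 → 80 ≥ 60
Round 2 — Kent defaults.
  Dover: +70 → 105 ≥ 80
Round 3 — Dover defaults.
  Calder: +50 → 50 ≥ 50
Round 4 — Calder defaults.
No further defaults.

4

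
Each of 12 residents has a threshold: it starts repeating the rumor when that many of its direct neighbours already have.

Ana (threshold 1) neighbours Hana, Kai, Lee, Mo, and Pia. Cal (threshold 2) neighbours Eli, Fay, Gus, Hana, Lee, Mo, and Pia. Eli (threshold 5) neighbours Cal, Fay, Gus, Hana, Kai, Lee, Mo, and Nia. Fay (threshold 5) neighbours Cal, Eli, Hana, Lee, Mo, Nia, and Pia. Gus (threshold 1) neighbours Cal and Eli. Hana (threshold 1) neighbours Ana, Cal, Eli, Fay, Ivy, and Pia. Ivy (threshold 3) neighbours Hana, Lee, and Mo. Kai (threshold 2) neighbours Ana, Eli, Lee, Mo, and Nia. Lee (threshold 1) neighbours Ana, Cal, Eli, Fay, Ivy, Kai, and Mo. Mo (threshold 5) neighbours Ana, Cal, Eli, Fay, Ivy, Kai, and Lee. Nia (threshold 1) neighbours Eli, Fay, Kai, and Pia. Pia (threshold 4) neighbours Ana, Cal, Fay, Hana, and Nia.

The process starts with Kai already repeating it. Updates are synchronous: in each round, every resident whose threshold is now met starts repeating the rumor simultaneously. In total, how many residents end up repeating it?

Round 1 — Kai starts repeating the rumor (initial).
Round 2 — checking thresholds:
  Ana: 1 of 5 neighbours ≥ 1, starts repeating the rumor.
  Eli: 1 of 8 neighbours < 5, holds.
  Lee: 1 of 7 neighbours ≥ 1, starts repeating the rumor.
  Mo: 1 of 7 neighbours < 5, holds.
  Nia: 1 of 4 neighbours ≥ 1, starts repeating the rumor.
Round 3 — checking thresholds:
  Cal: 1 of 7 neighbours < 2, holds.
  Eli: 3 of 8 neighbours < 5, holds.
  Fay: 2 of 7 neighbours < 5, holds.
  Hana: 1 of 6 neighbours ≥ 1, starts repeating the rumor.
  Ivy: 1 of 3 neighbours < 3, holds.
  Mo: 3 of 7 neighbours < 5, holds.
  Pia: 2 of 5 neighbours < 4, holds.
Round 4 — checking thresholds:
  Cal: 2 of 7 neighbours ≥ 2, starts repeating the rumor.
  Eli: 4 of 8 neighbours < 5, holds.
  Fay: 3 of 7 neighbours < 5, holds.
  Ivy: 2 of 3 neighbours < 3, holds.
  Mo: 3 of 7 neighbours < 5, holds.
  Pia: 3 of 5 neighbours < 4, holds.
Round 5 — checking thresholds:
  Eli: 5 of 8 neighbours ≥ 5, starts repeating the rumor.
  Fay: 4 of 7 neighbours < 5, holds.
  Gus: 1 of 2 neighbours ≥ 1, starts repeating the rumor.
  Ivy: 2 of 3 neighbours < 3, holds.
  Mo: 4 of 7 neighbours < 5, holds.
  Pia: 4 of 5 neighbours ≥ 4, starts repeating the rumor.
Round 6 — checking thresholds:
  Fay: 6 of 7 neighbours ≥ 5, starts repeating the rumor.
  Ivy: 2 of 3 neighbours < 3, holds.
  Mo: 5 of 7 neighbours ≥ 5, starts repeating the rumor.
Round 7 — checking thresholds:
  Ivy: 3 of 3 neighbours ≥ 3, starts repeating the rumor.
Round 8 — no new spreads; cascade stops.

12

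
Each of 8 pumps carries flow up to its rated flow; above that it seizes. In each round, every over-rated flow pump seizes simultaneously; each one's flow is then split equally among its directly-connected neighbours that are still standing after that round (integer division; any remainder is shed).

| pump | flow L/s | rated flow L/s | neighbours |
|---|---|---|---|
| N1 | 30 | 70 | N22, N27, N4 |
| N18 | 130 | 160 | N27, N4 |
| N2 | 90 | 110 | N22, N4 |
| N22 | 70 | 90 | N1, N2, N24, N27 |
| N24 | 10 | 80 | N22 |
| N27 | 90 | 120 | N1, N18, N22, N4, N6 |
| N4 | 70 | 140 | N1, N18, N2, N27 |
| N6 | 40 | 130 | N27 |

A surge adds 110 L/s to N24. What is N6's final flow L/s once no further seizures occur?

91

Round 1 — N24 at 120 > 80. N24 seizes.
  N24 sheds 120 L/s to N22: 120 each.
    N22: 70+120 = 190 > 90
Round 2 — N22 seizes.
  N22 sheds 190 L/s to N1, N2, N27: 63 each (1 lost).
    N1: 30+63 = 93 > 70
    N2: 90+63 = 153 > 110
    N27: 90+63 = 153 > 120
Round 3 — N1, N2, N27 seize.
  N1 sheds 93 L/s to N4: 93 each.
    N4: 70+93 = 163 > 140
  N2 sheds 153 L/s to N4: 153 each.
    N4: 163+153 = 316 > 140
  N27 sheds 153 L/s to N18, N4, N6: 51 each.
    N18: 130+51 = 181 > 160
    N4: 316+51 = 367 > 140
    N6: 40+51 = 91 ≤ 130
Round 4 — N18, N4 seize.
  N18 sheds 181 L/s: no online neighbours, lost.
  N4 sheds 367 L/s: no online neighbours, lost.
No further seizures.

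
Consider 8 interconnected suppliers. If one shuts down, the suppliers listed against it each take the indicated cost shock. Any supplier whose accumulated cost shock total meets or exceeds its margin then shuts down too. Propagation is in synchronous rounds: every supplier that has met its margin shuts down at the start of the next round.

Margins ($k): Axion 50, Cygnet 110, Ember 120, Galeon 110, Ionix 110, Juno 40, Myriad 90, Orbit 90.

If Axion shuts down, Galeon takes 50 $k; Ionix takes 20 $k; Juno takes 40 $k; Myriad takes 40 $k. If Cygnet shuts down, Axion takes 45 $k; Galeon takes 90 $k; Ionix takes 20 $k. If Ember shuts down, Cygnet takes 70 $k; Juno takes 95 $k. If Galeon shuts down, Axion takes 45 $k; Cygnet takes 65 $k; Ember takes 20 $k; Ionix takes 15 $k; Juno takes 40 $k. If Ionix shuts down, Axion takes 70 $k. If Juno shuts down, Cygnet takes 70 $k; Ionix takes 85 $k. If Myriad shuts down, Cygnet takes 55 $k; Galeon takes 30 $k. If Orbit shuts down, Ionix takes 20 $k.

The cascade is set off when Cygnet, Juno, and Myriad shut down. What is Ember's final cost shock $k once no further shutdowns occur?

Round 1 — Cygnet, Juno, Myriad shut down (initial).
  Axion: +45 → 45 < 50
  Galeon: +90+30 → 120 ≥ 110
  Ionix: +20+85 → 105 < 110
Round 2 — Galeon shuts down.
  Axion: +45 → 90 ≥ 50
  Ember: +20 → 20 < 120
  Ionix: +15 → 120 ≥ 110
Round 3 — Axion, Ionix shut down.
No further shutdowns.

20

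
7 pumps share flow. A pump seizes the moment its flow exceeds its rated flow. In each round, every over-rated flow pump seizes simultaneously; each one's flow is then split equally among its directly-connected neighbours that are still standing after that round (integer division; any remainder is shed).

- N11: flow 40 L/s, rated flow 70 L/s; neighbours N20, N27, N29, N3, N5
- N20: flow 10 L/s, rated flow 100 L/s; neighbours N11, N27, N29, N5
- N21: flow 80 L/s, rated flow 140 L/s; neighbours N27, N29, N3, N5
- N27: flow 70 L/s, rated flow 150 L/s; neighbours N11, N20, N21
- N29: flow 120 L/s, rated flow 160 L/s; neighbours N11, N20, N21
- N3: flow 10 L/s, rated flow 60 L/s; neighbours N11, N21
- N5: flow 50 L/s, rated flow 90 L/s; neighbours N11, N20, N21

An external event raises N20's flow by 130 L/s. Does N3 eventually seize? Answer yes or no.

yes

Round 1 — N20 at 140 > 100. N20 seizes.
  N20 sheds 140 L/s to N11, N27, N29, N5: 35 each.
    N11: 40+35 = 75 > 70
    N27: 70+35 = 105 ≤ 150
    N29: 120+35 = 155 ≤ 160
    N5: 50+35 = 85 ≤ 90
Round 2 — N11 seizes.
  N11 sheds 75 L/s to N27, N29, N3, N5: 18 each (3 lost).
    N27: 105+18 = 123 ≤ 150
    N29: 155+18 = 173 > 160
    N3: 10+18 = 28 ≤ 60
    N5: 85+18 = 103 > 90
Round 3 — N29, N5 seize.
  N29 sheds 173 L/s to N21: 173 each.
    N21: 80+173 = 253 > 140
  N5 sheds 103 L/s to N21: 103 each.
    N21: 253+103 = 356 > 140
Round 4 — N21 seizes.
  N21 sheds 356 L/s to N27, N3: 178 each.
    N27: 123+178 = 301 > 150
    N3: 28+178 = 206 > 60
Round 5 — N27, N3 seize.
  N27 sheds 301 L/s: no online neighbours, lost.
  N3 sheds 206 L/s: no online neighbours, lost.
No further seizures.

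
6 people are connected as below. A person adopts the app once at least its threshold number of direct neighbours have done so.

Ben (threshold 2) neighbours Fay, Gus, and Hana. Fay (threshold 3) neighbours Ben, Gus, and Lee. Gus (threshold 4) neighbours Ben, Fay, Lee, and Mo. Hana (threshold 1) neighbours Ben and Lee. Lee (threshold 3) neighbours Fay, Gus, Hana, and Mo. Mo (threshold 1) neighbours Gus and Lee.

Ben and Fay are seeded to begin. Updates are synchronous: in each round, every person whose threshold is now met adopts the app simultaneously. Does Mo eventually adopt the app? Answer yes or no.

no

Round 1 — Ben, Fay adopt the app (initial).
Round 2 — checking thresholds:
  Gus: 2 of 4 neighbours < 4, below threshold.
  Hana: 1 of 2 neighbours ≥ 1, adopts the app.
  Lee: 1 of 4 neighbours < 3, below threshold.
Round 3 — no new adoptions; cascade stops.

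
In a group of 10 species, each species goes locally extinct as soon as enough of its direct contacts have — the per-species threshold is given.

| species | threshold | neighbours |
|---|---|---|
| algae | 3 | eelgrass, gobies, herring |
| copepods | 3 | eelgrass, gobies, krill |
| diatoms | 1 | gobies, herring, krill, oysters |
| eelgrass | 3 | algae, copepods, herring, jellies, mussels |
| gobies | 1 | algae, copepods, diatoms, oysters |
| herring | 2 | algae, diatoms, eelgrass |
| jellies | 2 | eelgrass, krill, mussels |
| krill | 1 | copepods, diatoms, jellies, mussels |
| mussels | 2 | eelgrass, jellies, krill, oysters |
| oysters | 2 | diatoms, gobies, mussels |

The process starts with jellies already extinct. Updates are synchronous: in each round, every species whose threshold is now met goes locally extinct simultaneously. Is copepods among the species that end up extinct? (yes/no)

Round 1 — jellies goes locally extinct (initial).
Round 2 — checking thresholds:
  eelgrass: 1 of 5 neighbours < 3, holds.
  krill: 1 of 4 neighbours ≥ 1, goes locally extinct.
  mussels: 1 of 4 neighbours < 2, holds.
Round 3 — checking thresholds:
  copepods: 1 of 3 neighbours < 3, holds.
  diatoms: 1 of 4 neighbours ≥ 1, goes locally extinct.
  eelgrass: 1 of 5 neighbours < 3, holds.
  mussels: 2 of 4 neighbours ≥ 2, goes locally extinct.
Round 4 — checking thresholds:
  copepods: 1 of 3 neighbours < 3, holds.
  eelgrass: 2 of 5 neighbours < 3, holds.
  gobies: 1 of 4 neighbours ≥ 1, goes locally extinct.
  herring: 1 of 3 neighbours < 2, holds.
  oysters: 2 of 3 neighbours ≥ 2, goes locally extinct.
Round 5 — no new extinctions; cascade stops.

no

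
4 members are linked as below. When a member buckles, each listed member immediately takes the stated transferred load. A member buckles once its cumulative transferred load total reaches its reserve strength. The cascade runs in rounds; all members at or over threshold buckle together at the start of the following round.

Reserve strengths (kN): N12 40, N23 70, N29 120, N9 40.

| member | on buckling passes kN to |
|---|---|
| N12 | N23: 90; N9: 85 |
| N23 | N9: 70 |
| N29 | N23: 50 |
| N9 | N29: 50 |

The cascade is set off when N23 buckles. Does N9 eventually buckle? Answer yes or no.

yes

Round 1 — N23 buckles (initial).
  N9: +70 → 70 ≥ 40
Round 2 — N9 buckles.
  N29: +50 → 50 < 120
No further bucklings.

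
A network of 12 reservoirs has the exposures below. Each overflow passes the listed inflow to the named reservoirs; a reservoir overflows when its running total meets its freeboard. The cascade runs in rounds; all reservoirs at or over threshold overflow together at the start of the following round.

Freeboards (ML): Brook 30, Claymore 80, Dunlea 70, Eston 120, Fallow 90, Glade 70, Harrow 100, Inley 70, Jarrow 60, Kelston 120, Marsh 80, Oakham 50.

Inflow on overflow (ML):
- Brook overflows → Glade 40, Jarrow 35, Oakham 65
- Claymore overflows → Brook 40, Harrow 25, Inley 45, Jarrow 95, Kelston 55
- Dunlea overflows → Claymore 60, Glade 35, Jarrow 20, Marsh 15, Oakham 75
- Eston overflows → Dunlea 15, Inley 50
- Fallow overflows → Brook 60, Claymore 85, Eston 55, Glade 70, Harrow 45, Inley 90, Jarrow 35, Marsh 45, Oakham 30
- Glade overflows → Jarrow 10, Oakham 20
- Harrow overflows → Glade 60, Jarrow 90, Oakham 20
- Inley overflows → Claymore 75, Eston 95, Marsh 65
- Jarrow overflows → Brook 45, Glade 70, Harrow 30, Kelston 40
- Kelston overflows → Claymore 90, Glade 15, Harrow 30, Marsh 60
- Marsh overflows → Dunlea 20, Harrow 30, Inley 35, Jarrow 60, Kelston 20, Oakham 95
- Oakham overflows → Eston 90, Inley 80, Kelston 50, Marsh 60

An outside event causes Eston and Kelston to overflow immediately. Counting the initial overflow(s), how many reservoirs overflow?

Round 1 — Eston, Kelston overflow (initial).
  Claymore: +90 → 90 ≥ 80
  Dunlea: +15 → 15 < 70
  Glade: +15 → 15 < 70
  Harrow: +30 → 30 < 100
  Inley: +50 → 50 < 70
  Marsh: +60 → 60 < 80
Round 2 — Claymore overflows.
  Brook: +40 → 40 ≥ 30
  Harrow: +25 → 55 < 100
  Inley: +45 → 95 ≥ 70
  Jarrow: +95 → 95 ≥ 60
Round 3 — Brook, Inley, Jarrow overflow.
  Glade: +40+70 → 125 ≥ 70
  Harrow: +30 → 85 < 100
  Marsh: +65 → 125 ≥ 80
  Oakham: +65 → 65 ≥ 50
Round 4 — Glade, Marsh, Oakham overflow.
  Dunlea: +20 → 35 < 70
  Harrow: +30 → 115 ≥ 100
Round 5 — Harrow overflows.
No further overflows.

10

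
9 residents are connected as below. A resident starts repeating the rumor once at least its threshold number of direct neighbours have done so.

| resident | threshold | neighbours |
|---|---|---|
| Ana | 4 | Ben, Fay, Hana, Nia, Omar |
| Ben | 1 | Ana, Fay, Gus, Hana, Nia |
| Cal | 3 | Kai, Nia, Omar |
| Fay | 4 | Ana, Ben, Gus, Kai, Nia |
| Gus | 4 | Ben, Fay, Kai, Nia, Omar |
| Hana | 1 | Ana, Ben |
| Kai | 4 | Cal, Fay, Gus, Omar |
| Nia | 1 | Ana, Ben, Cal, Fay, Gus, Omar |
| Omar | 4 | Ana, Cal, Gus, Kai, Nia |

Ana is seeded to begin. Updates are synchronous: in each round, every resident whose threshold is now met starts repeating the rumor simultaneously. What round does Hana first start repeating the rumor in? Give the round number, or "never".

2

Round 1 — Ana starts repeating the rumor (initial).
Round 2 — checking thresholds:
  Ben: 1 of 5 neighbours ≥ 1, starts repeating the rumor.
  Fay: 1 of 5 neighbours < 4, not yet.
  Hana: 1 of 2 neighbours ≥ 1, starts repeating the rumor.
  Nia: 1 of 6 neighbours ≥ 1, starts repeating the rumor.
  Omar: 1 of 5 neighbours < 4, not yet.
Round 3 — no new spreads; cascade stops.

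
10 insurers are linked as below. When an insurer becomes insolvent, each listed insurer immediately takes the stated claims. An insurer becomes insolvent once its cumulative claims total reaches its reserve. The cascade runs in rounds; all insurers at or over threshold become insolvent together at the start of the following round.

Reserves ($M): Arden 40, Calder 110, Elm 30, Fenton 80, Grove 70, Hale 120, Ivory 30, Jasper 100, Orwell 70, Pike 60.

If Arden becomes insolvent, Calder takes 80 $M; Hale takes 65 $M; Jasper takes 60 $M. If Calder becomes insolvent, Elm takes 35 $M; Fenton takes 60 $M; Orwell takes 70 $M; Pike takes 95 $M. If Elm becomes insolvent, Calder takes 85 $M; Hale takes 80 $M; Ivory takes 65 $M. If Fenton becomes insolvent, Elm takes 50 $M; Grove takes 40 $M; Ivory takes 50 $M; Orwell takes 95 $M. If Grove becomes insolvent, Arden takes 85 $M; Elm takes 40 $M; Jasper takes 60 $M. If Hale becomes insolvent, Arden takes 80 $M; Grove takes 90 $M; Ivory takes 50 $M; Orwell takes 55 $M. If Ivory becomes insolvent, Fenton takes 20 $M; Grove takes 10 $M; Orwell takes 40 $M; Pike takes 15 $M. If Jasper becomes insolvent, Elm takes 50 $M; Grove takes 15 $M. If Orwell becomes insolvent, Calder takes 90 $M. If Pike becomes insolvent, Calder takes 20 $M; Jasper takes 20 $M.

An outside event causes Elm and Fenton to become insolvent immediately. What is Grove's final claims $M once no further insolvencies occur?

50

Round 1 — Elm, Fenton become insolvent (initial).
  Calder: +85 → 85 < 110
  Grove: +40 → 40 < 70
  Hale: +80 → 80 < 120
  Ivory: +65+50 → 115 ≥ 30
  Orwell: +95 → 95 ≥ 70
Round 2 — Ivory, Orwell become insolvent.
  Calder: +90 → 175 ≥ 110
  Grove: +10 → 50 < 70
  Pike: +15 → 15 < 60
Round 3 — Calder becomes insolvent.
  Pike: +95 → 110 ≥ 60
Round 4 — Pike becomes insolvent.
  Jasper: +20 → 20 < 100
No further insolvencies.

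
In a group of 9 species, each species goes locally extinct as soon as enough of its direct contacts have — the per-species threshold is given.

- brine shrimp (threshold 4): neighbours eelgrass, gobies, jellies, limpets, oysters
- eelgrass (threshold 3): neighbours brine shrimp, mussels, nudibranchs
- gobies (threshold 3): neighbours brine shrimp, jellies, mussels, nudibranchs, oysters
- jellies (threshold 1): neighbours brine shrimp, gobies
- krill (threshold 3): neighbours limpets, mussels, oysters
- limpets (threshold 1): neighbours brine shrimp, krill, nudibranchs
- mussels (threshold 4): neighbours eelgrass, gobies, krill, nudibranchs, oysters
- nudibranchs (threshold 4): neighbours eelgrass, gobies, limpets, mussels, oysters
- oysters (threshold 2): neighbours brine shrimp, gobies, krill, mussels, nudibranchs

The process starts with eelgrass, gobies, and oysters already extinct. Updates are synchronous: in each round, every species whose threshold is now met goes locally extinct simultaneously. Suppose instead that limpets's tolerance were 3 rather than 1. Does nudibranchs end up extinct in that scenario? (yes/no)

With limpets's tolerance at 3:
Round 1 — eelgrass, gobies, oysters go locally extinct (initial).
Round 2 — checking thresholds:
  brine shrimp: 3 of 5 neighbours < 4, holds.
  jellies: 1 of 2 neighbours ≥ 1, goes locally extinct.
  krill: 1 of 3 neighbours < 3, holds.
  mussels: 3 of 5 neighbours < 4, holds.
  nudibranchs: 3 of 5 neighbours < 4, holds.
Round 3 — checking thresholds:
  brine shrimp: 4 of 5 neighbours ≥ 4, goes locally extinct.
  krill: 1 of 3 neighbours < 3, holds.
  mussels: 3 of 5 neighbours < 4, holds.
  nudibranchs: 3 of 5 neighbours < 4, holds.
Round 4 — no new extinctions; cascade stops.

no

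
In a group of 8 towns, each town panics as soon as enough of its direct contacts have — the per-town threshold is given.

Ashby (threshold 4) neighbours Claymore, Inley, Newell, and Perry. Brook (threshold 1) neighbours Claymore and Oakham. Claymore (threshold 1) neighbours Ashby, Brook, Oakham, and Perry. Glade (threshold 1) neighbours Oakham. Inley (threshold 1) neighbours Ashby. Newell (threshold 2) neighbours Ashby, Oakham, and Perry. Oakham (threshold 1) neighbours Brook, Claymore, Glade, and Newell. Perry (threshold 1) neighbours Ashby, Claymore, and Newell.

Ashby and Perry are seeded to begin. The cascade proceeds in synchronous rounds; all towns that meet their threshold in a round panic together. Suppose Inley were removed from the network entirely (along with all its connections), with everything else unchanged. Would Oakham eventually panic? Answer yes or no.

yes

With Inley removed:
Round 1 — Ashby, Perry panic (initial).
Round 2 — checking thresholds:
  Claymore: 2 of 4 neighbours ≥ 1, panics.
  Newell: 2 of 3 neighbours ≥ 2, panics.
Round 3 — checking thresholds:
  Brook: 1 of 2 neighbours ≥ 1, panics.
  Oakham: 2 of 4 neighbours ≥ 1, panics.
Round 4 — checking thresholds:
  Glade: 1 of 1 neighbours ≥ 1, panics.
Round 5 — no new panics; cascade stops.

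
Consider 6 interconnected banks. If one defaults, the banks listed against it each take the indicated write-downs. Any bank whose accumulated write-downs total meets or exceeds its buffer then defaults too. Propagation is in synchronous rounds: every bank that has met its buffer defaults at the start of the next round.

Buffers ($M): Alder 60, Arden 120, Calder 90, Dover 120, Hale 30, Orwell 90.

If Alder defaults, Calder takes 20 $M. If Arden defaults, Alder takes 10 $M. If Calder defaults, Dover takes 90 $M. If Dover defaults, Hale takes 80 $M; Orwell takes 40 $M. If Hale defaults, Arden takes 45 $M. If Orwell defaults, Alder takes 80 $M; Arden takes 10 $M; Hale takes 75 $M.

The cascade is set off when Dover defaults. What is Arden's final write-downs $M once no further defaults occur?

Round 1 — Dover defaults (initial).
  Hale: +80 → 80 ≥ 30
  Orwell: +40 → 40 < 90
Round 2 — Hale defaults.
  Arden: +45 → 45 < 120
No further defaults.

45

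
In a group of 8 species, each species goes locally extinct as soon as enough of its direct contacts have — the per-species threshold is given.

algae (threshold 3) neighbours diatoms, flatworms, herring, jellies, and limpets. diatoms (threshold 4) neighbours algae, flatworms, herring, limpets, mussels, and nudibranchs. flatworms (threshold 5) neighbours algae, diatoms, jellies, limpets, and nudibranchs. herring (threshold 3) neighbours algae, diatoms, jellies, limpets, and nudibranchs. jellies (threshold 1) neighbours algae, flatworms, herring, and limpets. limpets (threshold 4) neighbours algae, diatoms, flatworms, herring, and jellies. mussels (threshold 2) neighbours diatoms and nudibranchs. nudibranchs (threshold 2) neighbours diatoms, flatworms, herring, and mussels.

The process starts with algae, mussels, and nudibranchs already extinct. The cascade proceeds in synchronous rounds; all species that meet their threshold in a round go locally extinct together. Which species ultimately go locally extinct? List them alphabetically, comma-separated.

Round 1 — algae, mussels, nudibranchs go locally extinct (initial).
Round 2 — checking thresholds:
  diatoms: 3 of 6 neighbours < 4, holds.
  flatworms: 2 of 5 neighbours < 5, holds.
  herring: 2 of 5 neighbours < 3, holds.
  jellies: 1 of 4 neighbours ≥ 1, goes locally extinct.
  limpets: 1 of 5 neighbours < 4, holds.
Round 3 — checking thresholds:
  diatoms: 3 of 6 neighbours < 4, holds.
  flatworms: 3 of 5 neighbours < 5, holds.
  herring: 3 of 5 neighbours ≥ 3, goes locally extinct.
  limpets: 2 of 5 neighbours < 4, holds.
Round 4 — checking thresholds:
  diatoms: 4 of 6 neighbours ≥ 4, goes locally extinct.
  flatworms: 3 of 5 neighbours < 5, holds.
  limpets: 3 of 5 neighbours < 4, holds.
Round 5 — checking thresholds:
  flatworms: 4 of 5 neighbours < 5, holds.
  limpets: 4 of 5 neighbours ≥ 4, goes locally extinct.
Round 6 — checking thresholds:
  flatworms: 5 of 5 neighbours ≥ 5, goes locally extinct.
Round 7 — no new extinctions; cascade stops.

algae, diatoms, flatworms, herring, jellies, limpets, mussels, nudibranchs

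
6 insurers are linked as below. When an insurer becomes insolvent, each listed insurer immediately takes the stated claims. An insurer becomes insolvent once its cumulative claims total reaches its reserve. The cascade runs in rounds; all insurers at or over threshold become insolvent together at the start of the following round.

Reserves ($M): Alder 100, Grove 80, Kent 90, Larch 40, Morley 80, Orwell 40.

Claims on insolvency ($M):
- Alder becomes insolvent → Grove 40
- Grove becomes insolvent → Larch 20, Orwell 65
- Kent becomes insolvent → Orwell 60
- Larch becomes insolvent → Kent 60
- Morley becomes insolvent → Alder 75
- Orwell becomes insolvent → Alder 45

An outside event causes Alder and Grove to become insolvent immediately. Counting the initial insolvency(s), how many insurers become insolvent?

Round 1 — Alder, Grove become insolvent (initial).
  Larch: +20 → 20 < 40
  Orwell: +65 → 65 ≥ 40
Round 2 — Orwell becomes insolvent.
No further insolvencies.

3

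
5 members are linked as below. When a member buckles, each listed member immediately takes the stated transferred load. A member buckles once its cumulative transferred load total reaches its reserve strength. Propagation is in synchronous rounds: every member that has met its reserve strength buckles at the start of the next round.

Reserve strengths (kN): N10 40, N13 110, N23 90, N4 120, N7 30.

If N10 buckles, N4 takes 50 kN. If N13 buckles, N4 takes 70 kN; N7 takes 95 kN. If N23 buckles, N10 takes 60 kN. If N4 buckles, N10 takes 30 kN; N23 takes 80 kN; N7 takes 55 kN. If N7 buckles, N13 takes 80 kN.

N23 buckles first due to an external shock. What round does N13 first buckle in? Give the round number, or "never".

never

Round 1 — N23 buckles (initial).
  N10: +60 → 60 ≥ 40
Round 2 — N10 buckles.
  N4: +50 → 50 < 120
No further bucklings.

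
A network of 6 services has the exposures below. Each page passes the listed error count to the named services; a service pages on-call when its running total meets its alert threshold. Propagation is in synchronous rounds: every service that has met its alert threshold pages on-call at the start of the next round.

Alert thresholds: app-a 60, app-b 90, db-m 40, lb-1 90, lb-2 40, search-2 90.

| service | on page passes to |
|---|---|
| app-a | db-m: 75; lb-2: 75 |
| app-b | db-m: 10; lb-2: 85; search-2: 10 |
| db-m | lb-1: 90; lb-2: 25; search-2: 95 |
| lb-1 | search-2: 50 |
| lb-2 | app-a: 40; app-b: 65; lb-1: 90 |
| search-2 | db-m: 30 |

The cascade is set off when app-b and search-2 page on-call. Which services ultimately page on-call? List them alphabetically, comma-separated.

Round 1 — app-b, search-2 page on-call (initial).
  db-m: +10+30 → 40 ≥ 40
  lb-2: +85 → 85 ≥ 40
Round 2 — db-m, lb-2 page on-call.
  app-a: +40 → 40 < 60
  lb-1: +90+90 → 180 ≥ 90
Round 3 — lb-1 pages on-call.
No further pages.

app-b, db-m, lb-1, lb-2, search-2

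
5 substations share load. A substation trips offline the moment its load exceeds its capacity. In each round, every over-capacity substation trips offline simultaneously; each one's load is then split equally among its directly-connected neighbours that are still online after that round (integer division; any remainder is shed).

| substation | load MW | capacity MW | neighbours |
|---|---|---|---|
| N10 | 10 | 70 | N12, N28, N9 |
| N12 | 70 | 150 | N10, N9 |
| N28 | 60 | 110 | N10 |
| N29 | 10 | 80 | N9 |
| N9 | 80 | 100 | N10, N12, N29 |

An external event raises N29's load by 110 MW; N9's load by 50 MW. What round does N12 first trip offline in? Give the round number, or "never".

Round 1 — N29 at 120 > 80; N9 at 130 > 100. N29, N9 trip offline.
  N29 sheds 120 MW: no online neighbours, lost.
  N9 sheds 130 MW to N10, N12: 65 each.
    N10: 10+65 = 75 > 70
    N12: 70+65 = 135 ≤ 150
Round 2 — N10 trips offline.
  N10 sheds 75 MW to N12, N28: 37 each (1 lost).
    N12: 135+37 = 172 > 150
    N28: 60+37 = 97 ≤ 110
Round 3 — N12 trips offline.
  N12 sheds 172 MW: no online neighbours, lost.
No further trips.

3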